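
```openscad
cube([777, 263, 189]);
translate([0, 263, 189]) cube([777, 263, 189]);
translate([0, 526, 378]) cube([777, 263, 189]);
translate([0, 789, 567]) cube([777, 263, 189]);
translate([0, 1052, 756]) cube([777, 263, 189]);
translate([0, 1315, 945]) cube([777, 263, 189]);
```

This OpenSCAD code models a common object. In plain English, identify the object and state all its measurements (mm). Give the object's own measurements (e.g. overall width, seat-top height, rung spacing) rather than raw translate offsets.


A straight staircase of 6 solid steps. Each step is 777 mm wide (x), 263 mm deep (y, the going) and 189 mm tall (the rise). The first step rests on the floor; each subsequent step sits one going further in +y and one rise higher in +z, directly behind and above the previous step with no overlap.


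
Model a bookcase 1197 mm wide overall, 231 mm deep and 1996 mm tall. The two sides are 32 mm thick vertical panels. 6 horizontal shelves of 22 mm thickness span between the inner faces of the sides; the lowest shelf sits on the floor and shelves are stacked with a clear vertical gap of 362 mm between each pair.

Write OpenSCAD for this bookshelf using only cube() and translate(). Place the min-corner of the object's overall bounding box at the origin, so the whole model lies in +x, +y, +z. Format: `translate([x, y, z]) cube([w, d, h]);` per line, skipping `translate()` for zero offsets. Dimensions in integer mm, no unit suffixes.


cube([32, 231, 1996]);
translate([1165, 0, 0]) cube([32, 231, 1996]);
translate([32, 0, 0]) cube([1133, 231, 22]);
translate([32, 0, 384]) cube([1133, 231, 22]);
translate([32, 0, 768]) cube([1133, 231, 22]);
translate([32, 0, 1152]) cube([1133, 231, 22]);
translate([32, 0, 1536]) cube([1133, 231, 22]);
translate([32, 0, 1920]) cube([1133, 231, 22]);


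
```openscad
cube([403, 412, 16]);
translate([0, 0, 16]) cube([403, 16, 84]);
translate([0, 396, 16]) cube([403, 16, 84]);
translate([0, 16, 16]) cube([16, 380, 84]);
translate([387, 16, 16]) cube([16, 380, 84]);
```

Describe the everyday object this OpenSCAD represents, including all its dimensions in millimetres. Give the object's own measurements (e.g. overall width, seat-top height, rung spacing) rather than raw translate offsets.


An open-topped rectangular box: outside dimensions 403×412×100 mm, with a uniform wall and base thickness of 16 mm. The base is a full 403×412 slab on the floor; four walls sit on top of the base. The front and back walls (the −y and +y sides) span the full width; the two side walls fit between them.


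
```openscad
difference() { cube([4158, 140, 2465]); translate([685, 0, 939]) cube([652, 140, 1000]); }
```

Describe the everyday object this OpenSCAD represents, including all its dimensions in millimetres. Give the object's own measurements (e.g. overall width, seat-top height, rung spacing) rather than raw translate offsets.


A wall 4158 mm long (x), 140 mm thick (y), 2465 mm tall, with a rectangular window opening cut through it. The opening is 652 mm wide and 1000 mm tall; its sill is at z = 939 mm and its near (−x) edge is 685 mm from the wall's −x end. The opening passes through the full wall thickness.


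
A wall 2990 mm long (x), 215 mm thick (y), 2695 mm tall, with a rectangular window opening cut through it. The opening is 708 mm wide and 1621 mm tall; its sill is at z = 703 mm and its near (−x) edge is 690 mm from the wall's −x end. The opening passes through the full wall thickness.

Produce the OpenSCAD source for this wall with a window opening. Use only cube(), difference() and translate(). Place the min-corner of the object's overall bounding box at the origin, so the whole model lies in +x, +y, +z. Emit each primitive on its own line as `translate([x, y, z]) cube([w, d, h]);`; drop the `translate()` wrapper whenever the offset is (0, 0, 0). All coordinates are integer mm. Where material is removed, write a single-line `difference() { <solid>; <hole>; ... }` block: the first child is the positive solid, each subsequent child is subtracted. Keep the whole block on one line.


difference() { cube([2990, 215, 2695]); translate([690, 0, 703]) cube([708, 215, 1621]); }


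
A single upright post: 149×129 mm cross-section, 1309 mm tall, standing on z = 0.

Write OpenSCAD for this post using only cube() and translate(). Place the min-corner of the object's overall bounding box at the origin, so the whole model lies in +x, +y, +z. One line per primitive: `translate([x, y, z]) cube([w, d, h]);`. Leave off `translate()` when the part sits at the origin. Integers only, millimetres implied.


cube([149, 129, 1309]);


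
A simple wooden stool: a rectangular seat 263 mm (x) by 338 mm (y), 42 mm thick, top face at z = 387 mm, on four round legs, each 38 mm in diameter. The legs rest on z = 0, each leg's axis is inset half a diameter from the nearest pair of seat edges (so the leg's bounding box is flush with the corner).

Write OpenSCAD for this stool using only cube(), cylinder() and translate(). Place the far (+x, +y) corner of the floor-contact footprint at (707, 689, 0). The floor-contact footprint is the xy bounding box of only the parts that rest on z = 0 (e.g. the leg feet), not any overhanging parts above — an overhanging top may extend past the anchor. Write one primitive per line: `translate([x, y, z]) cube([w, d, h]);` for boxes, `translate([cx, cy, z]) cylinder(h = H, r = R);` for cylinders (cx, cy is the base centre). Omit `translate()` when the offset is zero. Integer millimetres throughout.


translate([444, 351, 345]) cube([263, 338, 42]);
translate([463, 370, 0]) cylinder(h = 345, r = 19);
translate([688, 370, 0]) cylinder(h = 345, r = 19);
translate([463, 670, 0]) cylinder(h = 345, r = 19);
translate([688, 670, 0]) cylinder(h = 345, r = 19);


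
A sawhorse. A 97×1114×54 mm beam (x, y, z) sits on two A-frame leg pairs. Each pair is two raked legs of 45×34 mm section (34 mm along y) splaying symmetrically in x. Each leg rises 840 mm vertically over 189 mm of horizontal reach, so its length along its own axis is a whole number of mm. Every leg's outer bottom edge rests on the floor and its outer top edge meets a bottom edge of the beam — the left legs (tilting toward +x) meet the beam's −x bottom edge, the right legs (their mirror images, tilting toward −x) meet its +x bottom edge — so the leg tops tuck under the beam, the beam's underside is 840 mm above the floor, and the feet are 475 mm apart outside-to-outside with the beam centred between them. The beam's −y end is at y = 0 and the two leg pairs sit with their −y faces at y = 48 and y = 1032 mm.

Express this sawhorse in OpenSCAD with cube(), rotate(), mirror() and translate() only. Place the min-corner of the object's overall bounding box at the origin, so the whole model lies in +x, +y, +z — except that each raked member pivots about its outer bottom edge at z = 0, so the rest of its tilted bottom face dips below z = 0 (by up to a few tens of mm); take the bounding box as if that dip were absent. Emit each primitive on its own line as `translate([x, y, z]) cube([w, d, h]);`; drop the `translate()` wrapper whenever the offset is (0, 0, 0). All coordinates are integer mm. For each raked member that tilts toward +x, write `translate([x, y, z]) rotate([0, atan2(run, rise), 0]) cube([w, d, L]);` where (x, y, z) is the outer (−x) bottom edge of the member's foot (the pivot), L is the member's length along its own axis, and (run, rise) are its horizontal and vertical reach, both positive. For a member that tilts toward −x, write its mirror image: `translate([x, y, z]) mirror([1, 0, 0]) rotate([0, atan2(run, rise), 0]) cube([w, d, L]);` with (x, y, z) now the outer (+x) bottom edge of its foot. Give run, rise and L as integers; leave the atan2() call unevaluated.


// leg length = √(189² + 840²) = 861
// right-leg outer foot x = 2·189 + 97 = 475
// beam min-corner = (189, 0, 840)
translate([189, 0, 840]) cube([97, 1114, 54]);
translate([0, 48, 0]) rotate([0, atan2(189, 840), 0]) cube([45, 34, 861]);
translate([475, 48, 0]) mirror([1, 0, 0]) rotate([0, atan2(189, 840), 0]) cube([45, 34, 861]);
translate([0, 1032, 0]) rotate([0, atan2(189, 840), 0]) cube([45, 34, 861]);
translate([475, 1032, 0]) mirror([1, 0, 0]) rotate([0, atan2(189, 840), 0]) cube([45, 34, 861]);


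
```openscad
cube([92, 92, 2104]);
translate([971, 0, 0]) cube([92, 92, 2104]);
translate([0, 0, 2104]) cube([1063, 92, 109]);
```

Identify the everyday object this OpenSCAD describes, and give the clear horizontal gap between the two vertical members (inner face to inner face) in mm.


A door frame. The clear opening width is 879 mm.

Two 2104 mm tall posts with a header on top — a door frame. The left jamb is 92 mm wide at x = 0; the right jamb starts at x = 971. The clear opening is 971 − 92 = 879 mm.


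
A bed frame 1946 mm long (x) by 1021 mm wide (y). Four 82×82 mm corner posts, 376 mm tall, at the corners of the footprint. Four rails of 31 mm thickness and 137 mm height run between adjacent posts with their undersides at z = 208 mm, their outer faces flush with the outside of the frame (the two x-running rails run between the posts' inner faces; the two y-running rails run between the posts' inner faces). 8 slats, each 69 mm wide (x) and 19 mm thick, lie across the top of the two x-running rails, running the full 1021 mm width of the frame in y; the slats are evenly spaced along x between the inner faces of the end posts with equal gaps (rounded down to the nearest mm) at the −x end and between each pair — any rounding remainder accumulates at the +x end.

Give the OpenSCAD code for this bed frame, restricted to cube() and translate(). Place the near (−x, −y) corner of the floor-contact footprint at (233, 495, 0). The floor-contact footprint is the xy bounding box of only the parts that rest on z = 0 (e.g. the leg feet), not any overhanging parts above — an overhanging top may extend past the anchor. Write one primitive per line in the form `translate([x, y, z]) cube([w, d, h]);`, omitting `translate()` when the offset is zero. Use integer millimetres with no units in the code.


translate([233, 495, 0]) cube([82, 82, 376]);
translate([233, 1434, 0]) cube([82, 82, 376]);
translate([2097, 495, 0]) cube([82, 82, 376]);
translate([2097, 1434, 0]) cube([82, 82, 376]);
translate([315, 495, 208]) cube([1782, 31, 137]);
translate([315, 1485, 208]) cube([1782, 31, 137]);
translate([233, 577, 208]) cube([31, 857, 137]);
translate([2148, 577, 208]) cube([31, 857, 137]);
translate([451, 495, 345]) cube([69, 1021, 19]);
translate([656, 495, 345]) cube([69, 1021, 19]);
translate([861, 495, 345]) cube([69, 1021, 19]);
translate([1066, 495, 345]) cube([69, 1021, 19]);
translate([1271, 495, 345]) cube([69, 1021, 19]);
translate([1476, 495, 345]) cube([69, 1021, 19]);
translate([1681, 495, 345]) cube([69, 1021, 19]);
translate([1886, 495, 345]) cube([69, 1021, 19]);


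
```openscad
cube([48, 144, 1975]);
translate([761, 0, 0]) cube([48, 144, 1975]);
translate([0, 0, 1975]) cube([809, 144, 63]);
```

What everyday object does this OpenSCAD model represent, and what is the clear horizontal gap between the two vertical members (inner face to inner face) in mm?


A door frame. The clear opening width is 713 mm.

Two 1975 mm tall posts with a header on top — a door frame. The left jamb is 48 mm wide at x = 0; the right jamb starts at x = 761. The clear opening is 761 − 48 = 713 mm.


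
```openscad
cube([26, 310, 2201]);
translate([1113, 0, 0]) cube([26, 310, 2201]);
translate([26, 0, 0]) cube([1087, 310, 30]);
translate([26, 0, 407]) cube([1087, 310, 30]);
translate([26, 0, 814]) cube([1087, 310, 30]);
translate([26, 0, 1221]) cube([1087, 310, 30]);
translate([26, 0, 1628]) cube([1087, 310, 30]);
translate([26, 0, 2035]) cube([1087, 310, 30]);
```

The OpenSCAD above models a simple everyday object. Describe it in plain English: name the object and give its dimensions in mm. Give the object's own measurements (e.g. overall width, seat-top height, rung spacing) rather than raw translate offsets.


An open bookshelf. Two side panels, each 26 mm thick, 310 mm deep and 2201 mm tall, stand 1139 mm apart (outside-to-outside). Between them sit 6 shelves, each 30 mm thick and 310 mm deep, spanning the full gap between the sides. The bottom shelf rests on the floor (its underside at z = 0) and the clear gap between one shelf's top and the next shelf's underside is 377 mm.


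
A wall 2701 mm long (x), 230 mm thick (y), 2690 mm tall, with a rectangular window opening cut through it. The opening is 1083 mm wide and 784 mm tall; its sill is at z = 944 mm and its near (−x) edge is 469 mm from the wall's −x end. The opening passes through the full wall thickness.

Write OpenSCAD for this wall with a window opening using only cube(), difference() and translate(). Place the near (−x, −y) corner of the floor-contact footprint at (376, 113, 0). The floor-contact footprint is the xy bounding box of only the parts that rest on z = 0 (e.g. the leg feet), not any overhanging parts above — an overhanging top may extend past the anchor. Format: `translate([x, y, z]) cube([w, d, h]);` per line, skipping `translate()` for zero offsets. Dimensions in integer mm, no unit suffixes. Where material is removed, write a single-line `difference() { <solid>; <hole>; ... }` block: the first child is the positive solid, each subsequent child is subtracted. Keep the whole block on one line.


difference() { translate([376, 113, 0]) cube([2701, 230, 2690]); translate([845, 113, 944]) cube([1083, 230, 784]); }


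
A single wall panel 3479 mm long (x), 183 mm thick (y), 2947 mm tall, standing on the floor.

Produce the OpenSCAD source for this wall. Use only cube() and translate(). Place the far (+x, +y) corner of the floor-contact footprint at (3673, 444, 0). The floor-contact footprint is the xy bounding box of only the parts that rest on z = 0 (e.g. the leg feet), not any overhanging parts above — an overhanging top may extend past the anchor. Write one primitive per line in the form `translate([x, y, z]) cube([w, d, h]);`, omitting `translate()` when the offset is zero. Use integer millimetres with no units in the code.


translate([194, 261, 0]) cube([3479, 183, 2947]);


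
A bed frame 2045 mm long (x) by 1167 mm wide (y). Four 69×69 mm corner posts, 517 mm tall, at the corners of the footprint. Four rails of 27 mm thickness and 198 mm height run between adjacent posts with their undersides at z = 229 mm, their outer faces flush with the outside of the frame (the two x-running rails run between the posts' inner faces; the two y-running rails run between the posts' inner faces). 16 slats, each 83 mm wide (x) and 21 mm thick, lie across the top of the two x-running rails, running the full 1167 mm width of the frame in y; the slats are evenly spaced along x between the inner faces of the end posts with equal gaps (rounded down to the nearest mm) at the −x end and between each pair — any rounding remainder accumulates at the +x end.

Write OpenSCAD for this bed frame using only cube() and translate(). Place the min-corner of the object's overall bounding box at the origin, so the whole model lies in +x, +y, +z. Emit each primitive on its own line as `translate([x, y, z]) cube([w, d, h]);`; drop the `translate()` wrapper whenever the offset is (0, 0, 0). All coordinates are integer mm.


// slat z = rail_z + rail_h = 229 + 198 = 427
// slat gap = ⌊(1907 − 16·83) / 17⌋ = 34
cube([69, 69, 517]);
translate([0, 1098, 0]) cube([69, 69, 517]);
translate([1976, 0, 0]) cube([69, 69, 517]);
translate([1976, 1098, 0]) cube([69, 69, 517]);
translate([69, 0, 229]) cube([1907, 27, 198]);
translate([69, 1140, 229]) cube([1907, 27, 198]);
translate([0, 69, 229]) cube([27, 1029, 198]);
translate([2018, 69, 229]) cube([27, 1029, 198]);
translate([103, 0, 427]) cube([83, 1167, 21]);
translate([220, 0, 427]) cube([83, 1167, 21]);
translate([337, 0, 427]) cube([83, 1167, 21]);
translate([454, 0, 427]) cube([83, 1167, 21]);
translate([571, 0, 427]) cube([83, 1167, 21]);
translate([688, 0, 427]) cube([83, 1167, 21]);
translate([805, 0, 427]) cube([83, 1167, 21]);
translate([922, 0, 427]) cube([83, 1167, 21]);
translate([1039, 0, 427]) cube([83, 1167, 21]);
translate([1156, 0, 427]) cube([83, 1167, 21]);
translate([1273, 0, 427]) cube([83, 1167, 21]);
translate([1390, 0, 427]) cube([83, 1167, 21]);
translate([1507, 0, 427]) cube([83, 1167, 21]);
translate([1624, 0, 427]) cube([83, 1167, 21]);
translate([1741, 0, 427]) cube([83, 1167, 21]);
translate([1858, 0, 427]) cube([83, 1167, 21]);


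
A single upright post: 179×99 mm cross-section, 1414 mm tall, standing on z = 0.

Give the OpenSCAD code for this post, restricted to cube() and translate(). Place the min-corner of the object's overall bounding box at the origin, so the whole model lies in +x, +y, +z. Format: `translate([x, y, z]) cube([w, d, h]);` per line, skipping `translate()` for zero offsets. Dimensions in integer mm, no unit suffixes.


cube([179, 99, 1414]);


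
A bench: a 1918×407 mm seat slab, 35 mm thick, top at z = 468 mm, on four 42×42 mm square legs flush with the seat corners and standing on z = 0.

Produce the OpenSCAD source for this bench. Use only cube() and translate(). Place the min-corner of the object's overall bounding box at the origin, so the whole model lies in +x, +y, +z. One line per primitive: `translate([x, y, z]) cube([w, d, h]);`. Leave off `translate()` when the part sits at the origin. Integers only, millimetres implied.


translate([0, 0, 433]) cube([1918, 407, 35]);
cube([42, 42, 433]);
translate([0, 365, 0]) cube([42, 42, 433]);
translate([1876, 0, 0]) cube([42, 42, 433]);
translate([1876, 365, 0]) cube([42, 42, 433]);


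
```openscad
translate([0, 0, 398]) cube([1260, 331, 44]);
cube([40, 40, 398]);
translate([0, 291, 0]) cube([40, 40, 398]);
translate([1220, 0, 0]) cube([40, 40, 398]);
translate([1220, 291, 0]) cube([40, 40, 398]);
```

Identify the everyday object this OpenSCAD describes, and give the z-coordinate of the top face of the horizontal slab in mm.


A bench. The seat-top height is 442 mm.

A long slab on four corner posts — a bench. The slab sits at z = 398 with thickness 44, so the top is 398 + 44 = 442 mm.


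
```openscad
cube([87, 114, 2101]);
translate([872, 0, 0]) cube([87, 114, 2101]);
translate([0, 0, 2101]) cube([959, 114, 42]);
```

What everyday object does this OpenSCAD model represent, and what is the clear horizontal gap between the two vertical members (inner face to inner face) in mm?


A door frame. The clear opening width is 785 mm.

Two 2101 mm tall posts with a header on top — a door frame. The left jamb is 87 mm wide at x = 0; the right jamb starts at x = 872. The clear opening is 872 − 87 = 785 mm.


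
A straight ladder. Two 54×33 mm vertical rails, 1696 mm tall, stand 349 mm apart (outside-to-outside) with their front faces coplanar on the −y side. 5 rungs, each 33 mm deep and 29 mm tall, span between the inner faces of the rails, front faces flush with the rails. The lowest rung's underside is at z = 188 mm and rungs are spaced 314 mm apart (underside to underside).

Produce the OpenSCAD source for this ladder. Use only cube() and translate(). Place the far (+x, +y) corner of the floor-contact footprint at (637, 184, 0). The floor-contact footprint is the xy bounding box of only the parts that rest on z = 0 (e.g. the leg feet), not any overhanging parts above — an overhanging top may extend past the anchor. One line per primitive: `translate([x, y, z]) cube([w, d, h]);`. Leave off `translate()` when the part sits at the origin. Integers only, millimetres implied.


translate([288, 151, 0]) cube([54, 33, 1696]);
translate([583, 151, 0]) cube([54, 33, 1696]);
translate([342, 151, 188]) cube([241, 33, 29]);
translate([342, 151, 502]) cube([241, 33, 29]);
translate([342, 151, 816]) cube([241, 33, 29]);
translate([342, 151, 1130]) cube([241, 33, 29]);
translate([342, 151, 1444]) cube([241, 33, 29]);


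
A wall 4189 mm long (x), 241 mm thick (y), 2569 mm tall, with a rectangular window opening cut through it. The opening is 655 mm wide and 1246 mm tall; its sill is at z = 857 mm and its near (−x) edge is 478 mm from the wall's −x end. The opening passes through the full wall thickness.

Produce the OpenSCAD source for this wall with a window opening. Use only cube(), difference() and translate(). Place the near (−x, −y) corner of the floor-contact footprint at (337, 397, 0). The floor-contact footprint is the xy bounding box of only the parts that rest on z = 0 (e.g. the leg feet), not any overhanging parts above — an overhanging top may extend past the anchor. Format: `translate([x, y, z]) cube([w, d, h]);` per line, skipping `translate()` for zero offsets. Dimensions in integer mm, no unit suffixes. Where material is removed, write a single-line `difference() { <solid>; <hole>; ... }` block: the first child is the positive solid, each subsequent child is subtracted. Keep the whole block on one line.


difference() { translate([337, 397, 0]) cube([4189, 241, 2569]); translate([815, 397, 857]) cube([655, 241, 1246]); }


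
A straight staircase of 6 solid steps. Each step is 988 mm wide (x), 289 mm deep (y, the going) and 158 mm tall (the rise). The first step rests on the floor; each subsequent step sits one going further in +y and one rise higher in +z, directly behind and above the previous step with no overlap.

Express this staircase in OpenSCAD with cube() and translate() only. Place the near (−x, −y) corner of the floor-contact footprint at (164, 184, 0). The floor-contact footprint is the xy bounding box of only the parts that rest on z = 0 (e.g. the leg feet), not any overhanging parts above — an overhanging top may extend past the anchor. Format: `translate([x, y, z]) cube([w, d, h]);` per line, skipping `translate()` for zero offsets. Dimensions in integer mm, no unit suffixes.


translate([164, 184, 0]) cube([988, 289, 158]);
translate([164, 473, 158]) cube([988, 289, 158]);
translate([164, 762, 316]) cube([988, 289, 158]);
translate([164, 1051, 474]) cube([988, 289, 158]);
translate([164, 1340, 632]) cube([988, 289, 158]);
translate([164, 1629, 790]) cube([988, 289, 158]);


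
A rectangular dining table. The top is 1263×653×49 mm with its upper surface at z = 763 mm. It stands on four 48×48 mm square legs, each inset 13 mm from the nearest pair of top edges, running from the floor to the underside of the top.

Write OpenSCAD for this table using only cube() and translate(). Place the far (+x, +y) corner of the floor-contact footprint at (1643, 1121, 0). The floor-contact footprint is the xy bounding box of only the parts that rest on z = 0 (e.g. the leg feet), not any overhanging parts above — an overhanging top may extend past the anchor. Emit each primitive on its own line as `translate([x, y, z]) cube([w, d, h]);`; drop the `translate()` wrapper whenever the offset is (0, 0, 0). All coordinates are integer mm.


translate([393, 481, 714]) cube([1263, 653, 49]);
translate([406, 494, 0]) cube([48, 48, 714]);
translate([1595, 494, 0]) cube([48, 48, 714]);
translate([406, 1073, 0]) cube([48, 48, 714]);
translate([1595, 1073, 0]) cube([48, 48, 714]);


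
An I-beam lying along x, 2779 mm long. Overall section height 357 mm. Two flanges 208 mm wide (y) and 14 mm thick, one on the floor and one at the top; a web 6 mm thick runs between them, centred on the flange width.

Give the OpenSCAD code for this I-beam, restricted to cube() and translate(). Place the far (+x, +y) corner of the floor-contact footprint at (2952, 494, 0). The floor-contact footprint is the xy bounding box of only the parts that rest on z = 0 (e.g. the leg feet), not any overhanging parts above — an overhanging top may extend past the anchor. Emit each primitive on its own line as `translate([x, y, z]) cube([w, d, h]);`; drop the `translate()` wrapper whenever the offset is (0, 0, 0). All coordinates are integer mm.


translate([173, 286, 0]) cube([2779, 208, 14]);
translate([173, 387, 14]) cube([2779, 6, 329]);
translate([173, 286, 343]) cube([2779, 208, 14]);


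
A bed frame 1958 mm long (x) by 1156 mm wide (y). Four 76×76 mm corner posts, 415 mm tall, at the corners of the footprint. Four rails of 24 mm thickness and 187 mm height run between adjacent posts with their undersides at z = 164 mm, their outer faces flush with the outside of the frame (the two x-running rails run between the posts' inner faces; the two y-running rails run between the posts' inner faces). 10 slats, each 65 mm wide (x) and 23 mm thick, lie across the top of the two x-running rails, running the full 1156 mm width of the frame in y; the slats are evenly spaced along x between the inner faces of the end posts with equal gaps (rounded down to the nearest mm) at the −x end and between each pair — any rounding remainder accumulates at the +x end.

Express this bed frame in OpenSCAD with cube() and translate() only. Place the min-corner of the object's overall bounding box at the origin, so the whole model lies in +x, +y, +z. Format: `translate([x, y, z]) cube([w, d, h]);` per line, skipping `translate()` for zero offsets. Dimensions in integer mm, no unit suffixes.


// slat z = rail_z + rail_h = 164 + 187 = 351
// slat gap = ⌊(1806 − 10·65) / 11⌋ = 105
cube([76, 76, 415]);
translate([0, 1080, 0]) cube([76, 76, 415]);
translate([1882, 0, 0]) cube([76, 76, 415]);
translate([1882, 1080, 0]) cube([76, 76, 415]);
translate([76, 0, 164]) cube([1806, 24, 187]);
translate([76, 1132, 164]) cube([1806, 24, 187]);
translate([0, 76, 164]) cube([24, 1004, 187]);
translate([1934, 76, 164]) cube([24, 1004, 187]);
translate([181, 0, 351]) cube([65, 1156, 23]);
translate([351, 0, 351]) cube([65, 1156, 23]);
translate([521, 0, 351]) cube([65, 1156, 23]);
translate([691, 0, 351]) cube([65, 1156, 23]);
translate([861, 0, 351]) cube([65, 1156, 23]);
translate([1031, 0, 351]) cube([65, 1156, 23]);
translate([1201, 0, 351]) cube([65, 1156, 23]);
translate([1371, 0, 351]) cube([65, 1156, 23]);
translate([1541, 0, 351]) cube([65, 1156, 23]);
translate([1711, 0, 351]) cube([65, 1156, 23]);


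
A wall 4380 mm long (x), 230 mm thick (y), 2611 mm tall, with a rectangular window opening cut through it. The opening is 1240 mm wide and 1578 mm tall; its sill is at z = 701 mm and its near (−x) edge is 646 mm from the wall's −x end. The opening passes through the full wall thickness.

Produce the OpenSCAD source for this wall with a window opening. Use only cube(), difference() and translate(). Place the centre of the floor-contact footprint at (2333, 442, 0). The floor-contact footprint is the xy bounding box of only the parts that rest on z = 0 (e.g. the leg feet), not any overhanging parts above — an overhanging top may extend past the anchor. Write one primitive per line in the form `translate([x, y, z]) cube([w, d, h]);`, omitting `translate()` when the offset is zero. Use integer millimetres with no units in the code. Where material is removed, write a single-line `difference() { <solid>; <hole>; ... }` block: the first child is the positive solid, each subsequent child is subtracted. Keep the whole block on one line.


difference() { translate([143, 327, 0]) cube([4380, 230, 2611]); translate([789, 327, 701]) cube([1240, 230, 1578]); }


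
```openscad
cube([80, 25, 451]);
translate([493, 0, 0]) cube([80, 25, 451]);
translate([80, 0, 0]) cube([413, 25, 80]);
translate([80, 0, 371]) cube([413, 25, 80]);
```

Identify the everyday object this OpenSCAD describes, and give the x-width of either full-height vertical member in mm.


A picture frame. The border width is 80 mm.

Four thin pieces enclosing a rectangular opening — a picture frame. The two full-height stiles are 451 mm tall; the top rail sits at z = 371 and is 80 mm tall, so the border above the opening is 451 − 371 = 80 mm, matching the stile x-width.


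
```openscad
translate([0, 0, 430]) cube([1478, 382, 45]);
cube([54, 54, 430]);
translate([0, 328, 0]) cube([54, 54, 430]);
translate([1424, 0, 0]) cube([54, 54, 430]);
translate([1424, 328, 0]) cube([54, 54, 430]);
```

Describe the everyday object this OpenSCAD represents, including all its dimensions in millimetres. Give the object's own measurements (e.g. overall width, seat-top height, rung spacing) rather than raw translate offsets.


A long wooden bench with a 1478 mm (x) × 382 mm (y) seat, 45 mm thick, its top surface 475 mm above the floor. Four 54 mm square legs at the seat corners, flush with the edges, run from z = 0 to the seat underside.


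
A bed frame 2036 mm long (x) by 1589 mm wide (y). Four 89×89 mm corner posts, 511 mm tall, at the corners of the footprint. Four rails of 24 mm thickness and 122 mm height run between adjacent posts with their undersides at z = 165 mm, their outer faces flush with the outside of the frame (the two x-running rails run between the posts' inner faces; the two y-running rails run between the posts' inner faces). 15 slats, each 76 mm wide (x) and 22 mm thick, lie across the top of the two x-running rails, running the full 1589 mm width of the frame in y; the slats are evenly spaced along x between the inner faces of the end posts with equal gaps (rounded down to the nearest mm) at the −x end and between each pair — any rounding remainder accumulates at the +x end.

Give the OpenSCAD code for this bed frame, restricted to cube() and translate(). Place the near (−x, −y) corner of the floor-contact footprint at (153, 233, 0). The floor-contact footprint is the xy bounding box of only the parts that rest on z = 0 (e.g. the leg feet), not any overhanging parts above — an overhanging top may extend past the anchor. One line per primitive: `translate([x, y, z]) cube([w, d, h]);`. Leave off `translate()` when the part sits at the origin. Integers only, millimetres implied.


// slat z = rail_z + rail_h = 165 + 122 = 287
// slat gap = ⌊(1858 − 15·76) / 16⌋ = 44
translate([153, 233, 0]) cube([89, 89, 511]);
translate([153, 1733, 0]) cube([89, 89, 511]);
translate([2100, 233, 0]) cube([89, 89, 511]);
translate([2100, 1733, 0]) cube([89, 89, 511]);
translate([242, 233, 165]) cube([1858, 24, 122]);
translate([242, 1798, 165]) cube([1858, 24, 122]);
translate([153, 322, 165]) cube([24, 1411, 122]);
translate([2165, 322, 165]) cube([24, 1411, 122]);
translate([286, 233, 287]) cube([76, 1589, 22]);
translate([406, 233, 287]) cube([76, 1589, 22]);
translate([526, 233, 287]) cube([76, 1589, 22]);
translate([646, 233, 287]) cube([76, 1589, 22]);
translate([766, 233, 287]) cube([76, 1589, 22]);
translate([886, 233, 287]) cube([76, 1589, 22]);
translate([1006, 233, 287]) cube([76, 1589, 22]);
translate([1126, 233, 287]) cube([76, 1589, 22]);
translate([1246, 233, 287]) cube([76, 1589, 22]);
translate([1366, 233, 287]) cube([76, 1589, 22]);
translate([1486, 233, 287]) cube([76, 1589, 22]);
translate([1606, 233, 287]) cube([76, 1589, 22]);
translate([1726, 233, 287]) cube([76, 1589, 22]);
translate([1846, 233, 287]) cube([76, 1589, 22]);
translate([1966, 233, 287]) cube([76, 1589, 22]);


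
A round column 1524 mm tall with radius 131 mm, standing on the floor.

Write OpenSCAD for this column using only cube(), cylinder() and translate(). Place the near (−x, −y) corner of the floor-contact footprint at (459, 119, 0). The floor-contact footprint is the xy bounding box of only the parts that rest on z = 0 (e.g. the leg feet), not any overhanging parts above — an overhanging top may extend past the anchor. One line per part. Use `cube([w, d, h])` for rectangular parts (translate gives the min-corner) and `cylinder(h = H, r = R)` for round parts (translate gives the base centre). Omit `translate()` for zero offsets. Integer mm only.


translate([590, 250, 0]) cylinder(h = 1524, r = 131);


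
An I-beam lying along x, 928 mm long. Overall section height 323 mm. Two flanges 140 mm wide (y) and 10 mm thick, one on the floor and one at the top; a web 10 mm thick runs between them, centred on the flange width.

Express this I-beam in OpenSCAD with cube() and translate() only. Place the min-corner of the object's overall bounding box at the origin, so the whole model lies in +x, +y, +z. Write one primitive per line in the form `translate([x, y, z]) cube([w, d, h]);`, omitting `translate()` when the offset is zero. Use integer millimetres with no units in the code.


cube([928, 140, 10]);
translate([0, 65, 10]) cube([928, 10, 303]);
translate([0, 0, 313]) cube([928, 140, 10]);


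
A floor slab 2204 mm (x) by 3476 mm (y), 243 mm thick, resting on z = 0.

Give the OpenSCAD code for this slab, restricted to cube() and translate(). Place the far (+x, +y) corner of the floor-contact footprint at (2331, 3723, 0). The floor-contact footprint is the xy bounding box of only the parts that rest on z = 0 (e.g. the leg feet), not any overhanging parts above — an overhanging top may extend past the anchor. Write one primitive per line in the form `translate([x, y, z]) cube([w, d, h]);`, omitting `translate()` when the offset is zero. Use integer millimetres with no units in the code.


translate([127, 247, 0]) cube([2204, 3476, 243]);


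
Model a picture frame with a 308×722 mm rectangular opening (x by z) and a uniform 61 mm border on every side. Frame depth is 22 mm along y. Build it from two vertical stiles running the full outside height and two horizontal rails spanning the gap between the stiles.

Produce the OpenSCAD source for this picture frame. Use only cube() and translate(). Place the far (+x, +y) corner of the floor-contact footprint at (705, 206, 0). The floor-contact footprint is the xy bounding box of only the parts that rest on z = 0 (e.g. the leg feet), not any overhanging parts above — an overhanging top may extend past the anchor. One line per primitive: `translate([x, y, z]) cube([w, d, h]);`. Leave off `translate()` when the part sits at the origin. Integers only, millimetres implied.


translate([275, 184, 0]) cube([61, 22, 844]);
translate([644, 184, 0]) cube([61, 22, 844]);
translate([336, 184, 0]) cube([308, 22, 61]);
translate([336, 184, 783]) cube([308, 22, 61]);


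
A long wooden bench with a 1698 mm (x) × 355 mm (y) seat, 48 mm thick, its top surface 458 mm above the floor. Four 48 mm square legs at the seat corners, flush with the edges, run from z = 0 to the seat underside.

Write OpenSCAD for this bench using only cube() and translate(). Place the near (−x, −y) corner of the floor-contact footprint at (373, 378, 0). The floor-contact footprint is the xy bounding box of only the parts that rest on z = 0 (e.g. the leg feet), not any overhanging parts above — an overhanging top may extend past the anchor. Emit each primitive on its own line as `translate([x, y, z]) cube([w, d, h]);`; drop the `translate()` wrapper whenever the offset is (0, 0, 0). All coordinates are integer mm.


translate([373, 378, 410]) cube([1698, 355, 48]);
translate([373, 378, 0]) cube([48, 48, 410]);
translate([373, 685, 0]) cube([48, 48, 410]);
translate([2023, 378, 0]) cube([48, 48, 410]);
translate([2023, 685, 0]) cube([48, 48, 410]);


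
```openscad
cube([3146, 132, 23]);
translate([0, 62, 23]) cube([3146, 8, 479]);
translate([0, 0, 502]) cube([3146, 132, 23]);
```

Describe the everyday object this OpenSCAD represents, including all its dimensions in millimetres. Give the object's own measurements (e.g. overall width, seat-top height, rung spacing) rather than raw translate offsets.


An I-beam lying along x, 3146 mm long. Overall section height 525 mm. Two flanges 132 mm wide (y) and 23 mm thick, one on the floor and one at the top; a web 8 mm thick runs between them, centred on the flange width.


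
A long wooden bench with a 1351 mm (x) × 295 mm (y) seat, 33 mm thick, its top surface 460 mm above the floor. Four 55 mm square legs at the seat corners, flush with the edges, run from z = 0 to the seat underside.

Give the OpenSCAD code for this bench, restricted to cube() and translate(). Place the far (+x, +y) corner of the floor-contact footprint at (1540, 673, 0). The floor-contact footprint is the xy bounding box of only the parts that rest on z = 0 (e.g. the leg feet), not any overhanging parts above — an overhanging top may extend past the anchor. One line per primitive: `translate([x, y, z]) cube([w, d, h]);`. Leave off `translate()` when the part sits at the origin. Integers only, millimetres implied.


// leg_h = 460 − 33 = 427
translate([189, 378, 427]) cube([1351, 295, 33]);
translate([189, 378, 0]) cube([55, 55, 427]);
translate([189, 618, 0]) cube([55, 55, 427]);
translate([1485, 378, 0]) cube([55, 55, 427]);
translate([1485, 618, 0]) cube([55, 55, 427]);


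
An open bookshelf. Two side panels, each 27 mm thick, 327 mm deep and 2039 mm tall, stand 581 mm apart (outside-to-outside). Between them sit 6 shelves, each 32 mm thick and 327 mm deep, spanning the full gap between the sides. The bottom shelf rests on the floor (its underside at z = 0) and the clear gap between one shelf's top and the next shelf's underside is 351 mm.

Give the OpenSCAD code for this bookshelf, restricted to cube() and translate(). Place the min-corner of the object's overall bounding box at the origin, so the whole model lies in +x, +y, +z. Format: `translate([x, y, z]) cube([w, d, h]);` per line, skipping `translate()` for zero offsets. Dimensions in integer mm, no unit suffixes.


cube([27, 327, 2039]);
translate([554, 0, 0]) cube([27, 327, 2039]);
translate([27, 0, 0]) cube([527, 327, 32]);
translate([27, 0, 383]) cube([527, 327, 32]);
translate([27, 0, 766]) cube([527, 327, 32]);
translate([27, 0, 1149]) cube([527, 327, 32]);
translate([27, 0, 1532]) cube([527, 327, 32]);
translate([27, 0, 1915]) cube([527, 327, 32]);


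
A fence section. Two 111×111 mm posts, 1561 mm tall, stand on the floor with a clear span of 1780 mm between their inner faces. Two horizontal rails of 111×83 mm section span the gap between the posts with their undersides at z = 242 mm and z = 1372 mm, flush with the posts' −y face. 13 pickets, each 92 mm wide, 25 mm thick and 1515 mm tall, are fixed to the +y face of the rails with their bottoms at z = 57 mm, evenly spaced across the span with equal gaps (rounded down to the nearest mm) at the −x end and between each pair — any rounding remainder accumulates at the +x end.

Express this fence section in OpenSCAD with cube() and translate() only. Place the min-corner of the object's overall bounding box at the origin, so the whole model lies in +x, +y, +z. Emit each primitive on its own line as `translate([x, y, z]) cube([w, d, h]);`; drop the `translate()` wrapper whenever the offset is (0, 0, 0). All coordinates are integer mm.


cube([111, 111, 1561]);
translate([1891, 0, 0]) cube([111, 111, 1561]);
translate([111, 0, 242]) cube([1780, 111, 83]);
translate([111, 0, 1372]) cube([1780, 111, 83]);
translate([152, 111, 57]) cube([92, 25, 1515]);
translate([285, 111, 57]) cube([92, 25, 1515]);
translate([418, 111, 57]) cube([92, 25, 1515]);
translate([551, 111, 57]) cube([92, 25, 1515]);
translate([684, 111, 57]) cube([92, 25, 1515]);
translate([817, 111, 57]) cube([92, 25, 1515]);
translate([950, 111, 57]) cube([92, 25, 1515]);
translate([1083, 111, 57]) cube([92, 25, 1515]);
translate([1216, 111, 57]) cube([92, 25, 1515]);
translate([1349, 111, 57]) cube([92, 25, 1515]);
translate([1482, 111, 57]) cube([92, 25, 1515]);
translate([1615, 111, 57]) cube([92, 25, 1515]);
translate([1748, 111, 57]) cube([92, 25, 1515]);


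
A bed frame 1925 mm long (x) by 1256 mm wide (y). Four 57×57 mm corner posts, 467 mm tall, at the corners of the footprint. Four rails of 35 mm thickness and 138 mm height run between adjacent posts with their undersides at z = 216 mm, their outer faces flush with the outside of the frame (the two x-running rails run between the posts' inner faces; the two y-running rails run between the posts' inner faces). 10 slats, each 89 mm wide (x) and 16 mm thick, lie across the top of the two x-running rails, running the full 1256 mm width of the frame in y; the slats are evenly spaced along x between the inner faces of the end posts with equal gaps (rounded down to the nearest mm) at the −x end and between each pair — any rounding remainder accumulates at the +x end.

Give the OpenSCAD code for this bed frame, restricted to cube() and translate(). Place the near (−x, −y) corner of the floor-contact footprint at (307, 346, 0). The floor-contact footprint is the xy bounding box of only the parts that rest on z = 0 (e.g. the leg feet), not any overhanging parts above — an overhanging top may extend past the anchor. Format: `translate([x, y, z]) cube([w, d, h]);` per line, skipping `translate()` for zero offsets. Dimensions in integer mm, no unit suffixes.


translate([307, 346, 0]) cube([57, 57, 467]);
translate([307, 1545, 0]) cube([57, 57, 467]);
translate([2175, 346, 0]) cube([57, 57, 467]);
translate([2175, 1545, 0]) cube([57, 57, 467]);
translate([364, 346, 216]) cube([1811, 35, 138]);
translate([364, 1567, 216]) cube([1811, 35, 138]);
translate([307, 403, 216]) cube([35, 1142, 138]);
translate([2197, 403, 216]) cube([35, 1142, 138]);
translate([447, 346, 354]) cube([89, 1256, 16]);
translate([619, 346, 354]) cube([89, 1256, 16]);
translate([791, 346, 354]) cube([89, 1256, 16]);
translate([963, 346, 354]) cube([89, 1256, 16]);
translate([1135, 346, 354]) cube([89, 1256, 16]);
translate([1307, 346, 354]) cube([89, 1256, 16]);
translate([1479, 346, 354]) cube([89, 1256, 16]);
translate([1651, 346, 354]) cube([89, 1256, 16]);
translate([1823, 346, 354]) cube([89, 1256, 16]);
translate([1995, 346, 354]) cube([89, 1256, 16]);
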